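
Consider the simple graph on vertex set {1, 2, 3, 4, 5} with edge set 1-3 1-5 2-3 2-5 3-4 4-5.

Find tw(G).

A width-2 tree decomposition is:
Bags: B1 = {3, 4, 5}  B2 = {2, 3, 5}  B3 = {1, 3, 5}
Tree: B1–B2, B2–B3
The largest bag has 3 vertices, giving width 2; this decomposition certifies tw(G) ≤ 2. The edges 3–4–5–2–3 form a cycle, so G is not a tree and its treewidth is at least 2. Hence tw(G) = 2 exactly.

2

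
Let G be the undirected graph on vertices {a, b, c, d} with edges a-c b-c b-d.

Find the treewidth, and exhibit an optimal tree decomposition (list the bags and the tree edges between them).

Treewidth 1.
One optimal decomposition is:
Bags: B1 = {a, c}  B2 = {b, c}  B3 = {b, d}
Tree: B1–B2, B2–B3

Each bag holds 2 vertices, so the decomposition has width 1, which upper-bounds the treewidth. Any graph with an edge has treewidth ≥ 1, and G has the edge a–c. Combining the bounds, tw(G) = 1.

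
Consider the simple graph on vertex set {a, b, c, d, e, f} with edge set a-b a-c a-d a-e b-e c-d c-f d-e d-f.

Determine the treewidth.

2

A width-2 tree decomposition is:
Bags: B1 = {a, d, e}  B2 = {a, c, d}  B3 = {c, d, f}  B4 = {a, b, e}
Tree: B1–B2, B2–B3, B1–B4
Every bag has size at most 3, so the width is 3 − 1 = 2 and tw(G) ≤ 2. For the lower bound, the 3 vertices {a, d, e} are pairwise adjacent, and any tree decomposition puts a clique entirely inside one bag — forcing width ≥ 2. Hence tw(G) = 2 exactly.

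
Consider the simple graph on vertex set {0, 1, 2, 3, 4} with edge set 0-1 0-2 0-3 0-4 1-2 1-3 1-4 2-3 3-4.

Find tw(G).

3

A width-3 tree decomposition is:
Bags: B1 = {0, 1, 2, 3}  B2 = {0, 1, 3, 4}
Tree: B1–B2
Each bag holds 4 vertices, so the decomposition has width 3, which upper-bounds the treewidth. On the other hand G contains the 4-clique {0, 1, 2, 3}. A clique must lie in a single bag of any decomposition, so no decomposition can have width below 3. Combining the bounds, tw(G) = 3.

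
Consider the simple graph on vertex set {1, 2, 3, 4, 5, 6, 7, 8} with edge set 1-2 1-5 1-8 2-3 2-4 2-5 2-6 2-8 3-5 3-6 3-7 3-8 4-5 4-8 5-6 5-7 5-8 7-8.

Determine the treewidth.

A width-3 tree decomposition is:
Bags: B1 = {2, 3, 5, 8}  B2 = {2, 3, 5, 6}  B3 = {3, 5, 7, 8}  B4 = {1, 2, 5, 8}  B5 = {2, 4, 5, 8}
Tree: B1–B2, B1–B3, B1–B4, B4–B5
Each bag holds 4 vertices, so the decomposition has width 3, which upper-bounds the treewidth. On the other hand G contains the 4-clique {1, 2, 5, 8}. A clique must lie in a single bag of any decomposition, so no decomposition can have width below 3. Combining the bounds, tw(G) = 3.

3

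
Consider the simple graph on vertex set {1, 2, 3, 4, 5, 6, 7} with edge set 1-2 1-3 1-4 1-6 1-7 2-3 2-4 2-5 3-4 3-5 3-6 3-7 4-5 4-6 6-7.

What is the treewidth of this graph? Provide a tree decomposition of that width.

Each bag holds 4 vertices, so the decomposition has width 3, which upper-bounds the treewidth. Conversely, {1, 2, 3, 4} is a clique of size 4, and the vertices of any clique must share a bag in every tree decomposition; so some bag has ≥ 4 vertices and tw(G) ≥ 3. Combining the bounds, tw(G) = 3.

Treewidth 3.
One such decomposition:
Bags: B1 = {1, 3, 4, 6}  B2 = {1, 2, 3, 4}  B3 = {2, 3, 4, 5}  B4 = {1, 3, 6, 7}
Tree: B1–B2, B2–B3, B1–B4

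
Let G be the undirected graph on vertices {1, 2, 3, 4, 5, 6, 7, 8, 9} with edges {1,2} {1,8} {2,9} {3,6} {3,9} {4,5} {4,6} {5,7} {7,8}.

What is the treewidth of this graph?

A width-2 tree decomposition is:
Bags: B1 = {1, 7, 8}  B2 = {1, 5, 7}  B3 = {1, 4, 5}  B4 = {1, 4, 6}  B5 = {1, 3, 6}  B6 = {1, 3, 9}  B7 = {1, 2, 9}
Tree: B1–B2, B2–B3, B3–B4, B4–B5, B5–B6, B6–B7
Every bag has size at most 3, so the width is 3 − 1 = 2 and tw(G) ≤ 2. The edges 1–8–7–5–4–6–3–9–2–1 form a cycle, so G is not a tree and its treewidth is at least 2. The upper and lower bounds meet at 2, so that is the treewidth.

2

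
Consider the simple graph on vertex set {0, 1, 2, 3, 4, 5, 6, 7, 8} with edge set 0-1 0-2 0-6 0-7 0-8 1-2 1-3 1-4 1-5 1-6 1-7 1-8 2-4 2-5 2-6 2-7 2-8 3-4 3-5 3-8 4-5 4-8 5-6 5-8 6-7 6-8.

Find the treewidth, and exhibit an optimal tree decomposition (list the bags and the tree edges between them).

Treewidth 4.
One optimal decomposition is:
Bags: B1 = {1, 3, 4, 5, 8}  B2 = {1, 2, 4, 5, 8}  B3 = {1, 2, 5, 6, 8}  B4 = {0, 1, 2, 6, 8}  B5 = {0, 1, 2, 6, 7}
Tree: B1–B2, B2–B3, B3–B4, B4–B5

Each bag holds 5 vertices, so the decomposition has width 4, which upper-bounds the treewidth. On the other hand G contains the 5-clique {1, 2, 4, 5, 8}. A clique must lie in a single bag of any decomposition, so no decomposition can have width below 4. Therefore the treewidth is 4.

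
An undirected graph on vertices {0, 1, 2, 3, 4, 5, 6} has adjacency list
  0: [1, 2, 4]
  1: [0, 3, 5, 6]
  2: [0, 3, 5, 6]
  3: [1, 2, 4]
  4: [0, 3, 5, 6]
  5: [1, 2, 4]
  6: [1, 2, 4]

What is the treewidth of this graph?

3

A width-3 tree decomposition is:
Bags: B1 = {1, 2, 4, 5}  B2 = {1, 2, 4, 6}  B3 = {0, 1, 2, 4}  B4 = {1, 2, 3, 4}
Tree: B1–B2, B2–B3, B3–B4
The largest bag has 4 vertices, giving width 3; this decomposition certifies tw(G) ≤ 3. For the lower bound: the 4 vertex sets {4,5}, {1,6}, {2}, {0} are disjoint, each induces a connected subgraph, and every pair is joined by at least one edge of G. Contracting each set to a single vertex therefore yields K_{4} as a minor, and since treewidth is minor-monotone, tw(G) ≥ tw(K_{4}) = 3. The upper and lower bounds meet at 3, so that is the treewidth.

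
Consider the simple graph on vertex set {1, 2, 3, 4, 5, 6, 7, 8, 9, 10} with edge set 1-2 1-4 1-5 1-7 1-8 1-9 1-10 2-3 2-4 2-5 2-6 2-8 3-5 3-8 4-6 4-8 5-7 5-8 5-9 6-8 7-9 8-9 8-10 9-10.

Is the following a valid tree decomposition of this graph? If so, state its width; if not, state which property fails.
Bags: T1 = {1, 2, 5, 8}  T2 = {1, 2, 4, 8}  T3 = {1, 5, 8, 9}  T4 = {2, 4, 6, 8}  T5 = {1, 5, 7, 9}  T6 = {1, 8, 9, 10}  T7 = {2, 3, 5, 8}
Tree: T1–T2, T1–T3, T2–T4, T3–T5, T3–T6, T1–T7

Checking the three conditions: (i) the bags cover all of {1, 2, 3, 4, 5, 6, 7, 8, 9, 10}; (ii) for each edge, some bag contains both endpoints; (iii) the bags containing any fixed vertex form a subtree. All hold, so the decomposition is valid with width 4 − 1 = 3.

Yes; width 3.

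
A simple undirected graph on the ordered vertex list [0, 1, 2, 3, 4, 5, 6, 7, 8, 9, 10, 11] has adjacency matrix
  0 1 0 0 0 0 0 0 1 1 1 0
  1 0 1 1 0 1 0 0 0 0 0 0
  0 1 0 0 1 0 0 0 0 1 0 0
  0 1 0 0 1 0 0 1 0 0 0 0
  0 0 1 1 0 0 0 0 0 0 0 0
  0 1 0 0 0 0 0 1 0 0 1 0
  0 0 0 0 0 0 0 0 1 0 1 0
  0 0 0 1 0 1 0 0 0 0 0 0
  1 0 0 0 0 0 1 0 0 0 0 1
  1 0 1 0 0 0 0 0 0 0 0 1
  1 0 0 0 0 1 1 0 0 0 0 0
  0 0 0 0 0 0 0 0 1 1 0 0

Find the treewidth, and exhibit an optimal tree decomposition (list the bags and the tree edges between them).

Treewidth 3.
One such decomposition:
Bags: B1 = {6, 8, 9, 11}  B2 = {0, 6, 8, 9}  B3 = {0, 6, 9, 10}  B4 = {0, 2, 9, 10}  B5 = {0, 1, 2, 10}  B6 = {1, 2, 5, 10}  B7 = {1, 2, 4, 5}  B8 = {1, 3, 4, 5}  B9 = {3, 4, 5, 7}
Tree: B1–B2, B2–B3, B3–B4, B4–B5, B5–B6, B6–B7, B7–B8, B8–B9

Every bag has size at most 4, so the width is 4 − 1 = 3 and tw(G) ≤ 3. For the lower bound: the 4 vertex sets {6,8,11}, {9}, {0}, {1,2,5,10} are disjoint, each induces a connected subgraph, and every pair is joined by at least one edge of G. Contracting each set to a single vertex therefore yields K_{4} as a minor, and since treewidth is minor-monotone, tw(G) ≥ tw(K_{4}) = 3. Therefore the treewidth is 3.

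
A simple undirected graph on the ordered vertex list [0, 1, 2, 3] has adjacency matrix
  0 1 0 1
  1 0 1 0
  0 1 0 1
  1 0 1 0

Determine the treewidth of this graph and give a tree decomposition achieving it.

Each bag holds 3 vertices, so the decomposition has width 2, which upper-bounds the treewidth. For the lower bound, G contains the cycle 3–0–1–2–3, so G is not a forest; only forests have treewidth ≤ 1, hence tw(G) ≥ 2. The upper and lower bounds meet at 2, so that is the treewidth.

Treewidth 2.
One such decomposition:
Bags: B1 = {0, 1, 3}  B2 = {1, 2, 3}
Tree: B1–B2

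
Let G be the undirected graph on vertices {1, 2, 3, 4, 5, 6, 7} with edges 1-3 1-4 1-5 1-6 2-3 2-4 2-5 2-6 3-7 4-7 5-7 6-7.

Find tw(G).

A width-3 tree decomposition is:
Bags: B1 = {1, 2, 5, 7}  B2 = {1, 2, 4, 7}  B3 = {1, 2, 6, 7}  B4 = {1, 2, 3, 7}
Tree: B1–B2, B2–B3, B3–B4
Every bag has size at most 4, so the width is 4 − 1 = 3 and tw(G) ≤ 3. For the lower bound: the 4 vertex sets {1,5}, {2,4}, {7}, {6} are disjoint, each induces a connected subgraph, and every pair is joined by at least one edge of G. Contracting each set to a single vertex therefore yields K_{4} as a minor, and since treewidth is minor-monotone, tw(G) ≥ tw(K_{4}) = 3. The upper and lower bounds meet at 3, so that is the treewidth.

3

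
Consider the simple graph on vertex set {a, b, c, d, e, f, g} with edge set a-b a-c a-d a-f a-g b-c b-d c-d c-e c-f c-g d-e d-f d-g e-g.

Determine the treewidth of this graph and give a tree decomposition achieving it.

Every bag has size at most 4, so the width is 4 − 1 = 3 and tw(G) ≤ 3. For the lower bound, the 4 vertices {c, d, e, g} are pairwise adjacent, and any tree decomposition puts a clique entirely inside one bag — forcing width ≥ 3. The upper and lower bounds meet at 3, so that is the treewidth.

Treewidth 3.
One optimal decomposition is:
Bags: B1 = {c, d, e, g}  B2 = {a, c, d, g}  B3 = {a, c, d, f}  B4 = {a, b, c, d}
Tree: B1–B2, B2–B3, B2–B4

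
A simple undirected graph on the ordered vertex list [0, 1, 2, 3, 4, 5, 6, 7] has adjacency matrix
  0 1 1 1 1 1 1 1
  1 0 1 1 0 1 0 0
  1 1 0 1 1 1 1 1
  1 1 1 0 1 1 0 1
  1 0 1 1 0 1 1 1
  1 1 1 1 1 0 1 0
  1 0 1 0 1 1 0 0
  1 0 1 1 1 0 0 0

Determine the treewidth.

4

A width-4 tree decomposition is:
Bags: B1 = {0, 2, 3, 4, 5}  B2 = {0, 2, 3, 4, 7}  B3 = {0, 2, 4, 5, 6}  B4 = {0, 1, 2, 3, 5}
Tree: B1–B2, B1–B3, B1–B4
Each bag holds 5 vertices, so the decomposition has width 4, which upper-bounds the treewidth. On the other hand G contains the 5-clique {0, 1, 2, 3, 5}. A clique must lie in a single bag of any decomposition, so no decomposition can have width below 4. The upper and lower bounds meet at 4, so that is the treewidth.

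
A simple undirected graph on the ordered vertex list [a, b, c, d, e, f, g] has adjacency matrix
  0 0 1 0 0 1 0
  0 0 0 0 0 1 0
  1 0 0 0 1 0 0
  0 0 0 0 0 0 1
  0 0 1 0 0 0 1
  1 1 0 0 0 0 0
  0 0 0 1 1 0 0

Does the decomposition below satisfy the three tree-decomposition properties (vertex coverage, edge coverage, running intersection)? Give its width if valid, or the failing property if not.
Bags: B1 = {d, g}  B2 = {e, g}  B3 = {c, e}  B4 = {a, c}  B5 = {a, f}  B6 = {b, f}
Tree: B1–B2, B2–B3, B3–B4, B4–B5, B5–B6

Every vertex of G appears in some bag (union = {a, b, c, d, e, f, g}); every edge is covered by a bag; and for each vertex v the set of bags containing v is connected in the bag tree. The decomposition is therefore valid. The largest bag has 2 vertices, so the width is 1.

Yes; width 1.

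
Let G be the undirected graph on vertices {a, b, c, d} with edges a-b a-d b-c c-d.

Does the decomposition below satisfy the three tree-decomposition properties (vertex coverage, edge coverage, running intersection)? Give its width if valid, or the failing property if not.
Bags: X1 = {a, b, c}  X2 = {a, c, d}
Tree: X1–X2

Yes; width 2.

Checking the three conditions: (i) the bags cover all of {a, b, c, d}; (ii) for each edge, some bag contains both endpoints; (iii) the bags containing any fixed vertex form a subtree. All hold, so the decomposition is valid with width 3 − 1 = 2.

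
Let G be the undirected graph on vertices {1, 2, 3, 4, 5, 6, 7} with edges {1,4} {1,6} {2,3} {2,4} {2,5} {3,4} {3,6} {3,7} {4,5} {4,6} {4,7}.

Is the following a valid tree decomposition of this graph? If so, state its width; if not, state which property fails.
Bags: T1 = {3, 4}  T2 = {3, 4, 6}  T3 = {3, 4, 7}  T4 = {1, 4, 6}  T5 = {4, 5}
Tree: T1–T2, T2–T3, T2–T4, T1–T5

No — vertex 2 appears in no bag.

A tree decomposition must satisfy three properties: every vertex lies in some bag; for every edge, both endpoints lie together in some bag; and for every vertex, the bags containing it form a connected subtree. Here vertex 2 appears in no bag, so the decomposition is invalid.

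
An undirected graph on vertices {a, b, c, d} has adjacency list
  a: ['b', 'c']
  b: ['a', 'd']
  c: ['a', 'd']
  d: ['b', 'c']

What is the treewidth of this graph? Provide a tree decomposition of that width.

Treewidth 2.
Bags: B1 = {a, b, c}  B2 = {b, c, d}
Tree: B1–B2

Each bag holds 3 vertices, so the decomposition has width 2, which upper-bounds the treewidth. For the lower bound, G contains the cycle b–a–c–d–b, so G is not a forest; only forests have treewidth ≤ 1, hence tw(G) ≥ 2. Hence tw(G) = 2 exactly.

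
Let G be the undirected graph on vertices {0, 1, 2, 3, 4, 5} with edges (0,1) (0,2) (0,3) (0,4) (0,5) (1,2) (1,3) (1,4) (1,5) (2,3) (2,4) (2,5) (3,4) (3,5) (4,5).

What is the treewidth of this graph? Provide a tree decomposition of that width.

Treewidth 5.
One optimal decomposition is:
Bags: B1 = {0, 1, 2, 3, 4, 5}
Tree: (single bag)

With just one bag of size 6, the width is 6 − 1 = 5, so tw(G) ≤ 5. Conversely, {0, 1, 2, 3, 4, 5} is a clique of size 6, and the vertices of any clique must share a bag in every tree decomposition; so some bag has ≥ 6 vertices and tw(G) ≥ 5. Therefore the treewidth is 5.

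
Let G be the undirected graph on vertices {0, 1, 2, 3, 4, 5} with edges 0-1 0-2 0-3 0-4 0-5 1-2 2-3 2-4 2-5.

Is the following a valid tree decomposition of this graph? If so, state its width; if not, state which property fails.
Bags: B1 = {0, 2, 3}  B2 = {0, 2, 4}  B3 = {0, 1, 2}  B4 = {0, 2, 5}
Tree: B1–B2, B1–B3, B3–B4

Yes; width 2.

Vertex coverage: the bags together contain {0, 1, 2, 3, 4, 5}, the full vertex set. Edge coverage: each edge of G has both endpoints in at least one bag. Running intersection: for every vertex, the bags containing it form a connected subtree. All three properties hold, so this is a valid tree decomposition of width max|bag| − 1 = 2, and hence tw(G) ≤ 2.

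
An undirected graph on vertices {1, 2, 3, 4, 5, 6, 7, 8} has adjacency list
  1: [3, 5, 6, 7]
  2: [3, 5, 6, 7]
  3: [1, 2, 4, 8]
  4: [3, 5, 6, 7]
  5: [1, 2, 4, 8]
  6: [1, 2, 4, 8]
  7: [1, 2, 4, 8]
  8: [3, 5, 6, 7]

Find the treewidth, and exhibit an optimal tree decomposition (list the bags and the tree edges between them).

Every bag has size at most 5, so the width is 5 − 1 = 4 and tw(G) ≤ 4. For the lower bound: the 5 vertex sets {1,7}, {6,8}, {3,4}, {2}, {5} are disjoint, each induces a connected subgraph, and every pair is joined by at least one edge of G. Contracting each set to a single vertex therefore yields K_{5} as a minor, and since treewidth is minor-monotone, tw(G) ≥ tw(K_{5}) = 4. Therefore the treewidth is 4.

Treewidth 4.
Bags: B1 = {1, 2, 4, 7, 8}  B2 = {1, 2, 4, 6, 8}  B3 = {1, 2, 3, 4, 8}  B4 = {1, 2, 4, 5, 8}
Tree: B1–B2, B2–B3, B3–B4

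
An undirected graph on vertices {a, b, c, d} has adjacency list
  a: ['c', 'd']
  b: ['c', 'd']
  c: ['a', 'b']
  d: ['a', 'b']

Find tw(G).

2

A width-2 tree decomposition is:
Bags: B1 = {b, c, d}  B2 = {a, c, d}
Tree: B1–B2
Each bag holds 3 vertices, so the decomposition has width 2, which upper-bounds the treewidth. The edges d–b–c–a–d form a cycle, so G is not a tree and its treewidth is at least 2. Therefore the treewidth is 2.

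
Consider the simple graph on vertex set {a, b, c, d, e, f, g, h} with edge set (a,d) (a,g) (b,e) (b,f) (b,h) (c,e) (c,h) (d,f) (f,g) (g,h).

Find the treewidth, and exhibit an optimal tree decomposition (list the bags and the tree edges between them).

Every bag has size at most 3, so the width is 3 − 1 = 2 and tw(G) ≤ 2. Since d–a–g–f–d is a cycle in G, G is not acyclic. Forests are exactly the graphs of treewidth ≤ 1, so tw(G) ≥ 2. The upper and lower bounds meet at 2, so that is the treewidth.

Treewidth 2.
One such decomposition:
Bags: B1 = {a, d, f}  B2 = {a, f, g}  B3 = {b, f, g}  B4 = {b, g, h}  B5 = {b, e, h}  B6 = {c, e, h}
Tree: B1–B2, B2–B3, B3–B4, B4–B5, B5–B6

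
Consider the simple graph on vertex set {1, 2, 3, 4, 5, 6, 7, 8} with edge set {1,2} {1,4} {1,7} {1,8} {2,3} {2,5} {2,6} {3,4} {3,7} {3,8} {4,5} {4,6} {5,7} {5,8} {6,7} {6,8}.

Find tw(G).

A width-4 tree decomposition is:
Bags: B1 = {2, 4, 5, 7, 8}  B2 = {1, 2, 4, 7, 8}  B3 = {2, 4, 6, 7, 8}  B4 = {2, 3, 4, 7, 8}
Tree: B1–B2, B2–B3, B3–B4
The largest bag has 5 vertices, giving width 4; this decomposition certifies tw(G) ≤ 4. For the lower bound: the 5 vertex sets {4,5}, {1,2}, {6,7}, {8}, {3} are disjoint, each induces a connected subgraph, and every pair is joined by at least one edge of G. Contracting each set to a single vertex therefore yields K_{5} as a minor, and since treewidth is minor-monotone, tw(G) ≥ tw(K_{5}) = 4. Combining the bounds, tw(G) = 4.

4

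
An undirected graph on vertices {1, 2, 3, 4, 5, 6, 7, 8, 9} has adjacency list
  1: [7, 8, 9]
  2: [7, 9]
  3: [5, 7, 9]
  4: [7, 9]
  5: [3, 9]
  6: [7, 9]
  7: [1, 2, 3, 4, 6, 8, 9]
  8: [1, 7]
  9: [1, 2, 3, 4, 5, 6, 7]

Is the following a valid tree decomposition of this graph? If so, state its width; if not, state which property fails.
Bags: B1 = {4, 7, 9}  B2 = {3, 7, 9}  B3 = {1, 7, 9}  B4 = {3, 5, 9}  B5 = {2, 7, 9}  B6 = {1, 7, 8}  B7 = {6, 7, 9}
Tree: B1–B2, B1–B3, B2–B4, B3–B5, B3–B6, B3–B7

Yes; width 2.

Checking the three conditions: (i) the bags cover all of {1, 2, 3, 4, 5, 6, 7, 8, 9}; (ii) for each edge, some bag contains both endpoints; (iii) the bags containing any fixed vertex form a subtree. All hold, so the decomposition is valid with width 3 − 1 = 2.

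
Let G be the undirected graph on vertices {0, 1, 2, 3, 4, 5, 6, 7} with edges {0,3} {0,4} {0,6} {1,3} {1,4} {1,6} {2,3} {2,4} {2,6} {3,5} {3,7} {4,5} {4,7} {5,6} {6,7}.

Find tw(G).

3

A width-3 tree decomposition is:
Bags: B1 = {2, 3, 4, 6}  B2 = {0, 3, 4, 6}  B3 = {3, 4, 5, 6}  B4 = {3, 4, 6, 7}  B5 = {1, 3, 4, 6}
Tree: B1–B2, B2–B3, B3–B4, B4–B5
Each bag holds 4 vertices, so the decomposition has width 3, which upper-bounds the treewidth. For the lower bound: the 4 vertex sets {2,6}, {0,4}, {3}, {5} are disjoint, each induces a connected subgraph, and every pair is joined by at least one edge of G. Contracting each set to a single vertex therefore yields K_{4} as a minor, and since treewidth is minor-monotone, tw(G) ≥ tw(K_{4}) = 3. Hence tw(G) = 3 exactly.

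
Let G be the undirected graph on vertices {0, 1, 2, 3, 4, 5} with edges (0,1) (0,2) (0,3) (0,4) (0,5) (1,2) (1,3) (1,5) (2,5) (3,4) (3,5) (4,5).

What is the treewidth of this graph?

3

A width-3 tree decomposition is:
Bags: B1 = {0, 1, 3, 5}  B2 = {0, 1, 2, 5}  B3 = {0, 3, 4, 5}
Tree: B1–B2, B1–B3
The largest bag has 4 vertices, giving width 3; this decomposition certifies tw(G) ≤ 3. Conversely, {0, 1, 2, 5} is a clique of size 4, and the vertices of any clique must share a bag in every tree decomposition; so some bag has ≥ 4 vertices and tw(G) ≥ 3. Hence tw(G) = 3 exactly.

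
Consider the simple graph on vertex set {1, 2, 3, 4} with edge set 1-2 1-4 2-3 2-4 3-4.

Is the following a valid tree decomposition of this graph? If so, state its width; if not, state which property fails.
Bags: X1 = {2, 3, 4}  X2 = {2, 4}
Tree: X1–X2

No — vertex 1 appears in no bag.

A tree decomposition must satisfy three properties: every vertex lies in some bag; for every edge, both endpoints lie together in some bag; and for every vertex, the bags containing it form a connected subtree. Here vertex 1 appears in no bag, so the decomposition is invalid.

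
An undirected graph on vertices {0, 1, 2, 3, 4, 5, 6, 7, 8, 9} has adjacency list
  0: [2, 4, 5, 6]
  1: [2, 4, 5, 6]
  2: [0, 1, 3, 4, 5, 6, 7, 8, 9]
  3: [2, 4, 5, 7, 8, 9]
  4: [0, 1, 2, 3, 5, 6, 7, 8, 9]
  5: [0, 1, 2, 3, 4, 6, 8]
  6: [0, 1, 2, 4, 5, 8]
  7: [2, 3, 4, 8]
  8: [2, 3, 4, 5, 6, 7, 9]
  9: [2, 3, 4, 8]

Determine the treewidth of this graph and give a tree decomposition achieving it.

Each bag holds 5 vertices, so the decomposition has width 4, which upper-bounds the treewidth. For the lower bound, the 5 vertices {2, 3, 4, 8, 9} are pairwise adjacent, and any tree decomposition puts a clique entirely inside one bag — forcing width ≥ 4. The upper and lower bounds meet at 4, so that is the treewidth.

Treewidth 4.
One such decomposition:
Bags: B1 = {0, 2, 4, 5, 6}  B2 = {2, 4, 5, 6, 8}  B3 = {2, 3, 4, 5, 8}  B4 = {2, 3, 4, 7, 8}  B5 = {2, 3, 4, 8, 9}  B6 = {1, 2, 4, 5, 6}
Tree: B1–B2, B2–B3, B3–B4, B4–B5, B2–B6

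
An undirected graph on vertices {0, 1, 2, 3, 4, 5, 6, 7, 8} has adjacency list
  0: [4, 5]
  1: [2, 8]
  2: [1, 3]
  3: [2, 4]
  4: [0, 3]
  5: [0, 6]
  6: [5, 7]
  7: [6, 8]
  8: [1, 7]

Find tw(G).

A width-2 tree decomposition is:
Bags: B1 = {1, 7, 8}  B2 = {1, 2, 7}  B3 = {2, 3, 7}  B4 = {3, 4, 7}  B5 = {0, 4, 7}  B6 = {0, 5, 7}  B7 = {5, 6, 7}
Tree: B1–B2, B2–B3, B3–B4, B4–B5, B5–B6, B6–B7
Every bag has size at most 3, so the width is 3 − 1 = 2 and tw(G) ≤ 2. The edges 7–8–1–2–3–4–0–5–6–7 form a cycle, so G is not a tree and its treewidth is at least 2. The upper and lower bounds meet at 2, so that is the treewidth.

2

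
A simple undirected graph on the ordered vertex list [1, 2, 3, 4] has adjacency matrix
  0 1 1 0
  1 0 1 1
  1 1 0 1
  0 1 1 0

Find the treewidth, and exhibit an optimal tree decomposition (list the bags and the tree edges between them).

Treewidth 2.
One such decomposition:
Bags: B1 = {1, 2, 3}  B2 = {2, 3, 4}
Tree: B1–B2

Each bag holds 3 vertices, so the decomposition has width 2, which upper-bounds the treewidth. Conversely, {1, 2, 3} is a clique of size 3, and the vertices of any clique must share a bag in every tree decomposition; so some bag has ≥ 3 vertices and tw(G) ≥ 2. Therefore the treewidth is 2.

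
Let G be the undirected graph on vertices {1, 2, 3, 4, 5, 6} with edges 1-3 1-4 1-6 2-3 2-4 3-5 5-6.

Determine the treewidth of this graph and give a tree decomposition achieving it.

Treewidth 2.
Bags: B1 = {2, 3, 4}  B2 = {1, 3, 4}  B3 = {1, 3, 5}  B4 = {1, 5, 6}
Tree: B1–B2, B2–B3, B3–B4

Each bag holds 3 vertices, so the decomposition has width 2, which upper-bounds the treewidth. For the lower bound, G contains the cycle 2–4–1–3–2, so G is not a forest; only forests have treewidth ≤ 1, hence tw(G) ≥ 2. Hence tw(G) = 2 exactly.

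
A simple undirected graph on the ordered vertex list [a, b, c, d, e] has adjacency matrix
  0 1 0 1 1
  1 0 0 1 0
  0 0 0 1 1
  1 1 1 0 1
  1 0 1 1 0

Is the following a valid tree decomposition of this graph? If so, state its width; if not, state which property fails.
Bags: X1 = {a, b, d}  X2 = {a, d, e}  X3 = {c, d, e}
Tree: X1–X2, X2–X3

Checking the three conditions: (i) the bags cover all of {a, b, c, d, e}; (ii) for each edge, some bag contains both endpoints; (iii) the bags containing any fixed vertex form a subtree. All hold, so the decomposition is valid with width 3 − 1 = 2.

Yes; width 2.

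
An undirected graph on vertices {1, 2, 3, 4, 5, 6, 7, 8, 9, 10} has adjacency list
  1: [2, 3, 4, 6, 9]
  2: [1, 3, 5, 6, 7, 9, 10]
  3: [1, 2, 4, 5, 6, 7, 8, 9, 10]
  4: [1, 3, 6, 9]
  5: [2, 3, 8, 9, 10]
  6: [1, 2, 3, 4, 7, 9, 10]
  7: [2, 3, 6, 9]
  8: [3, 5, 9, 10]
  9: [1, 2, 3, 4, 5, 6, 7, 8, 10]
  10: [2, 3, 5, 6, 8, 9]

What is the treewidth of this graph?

A width-4 tree decomposition is:
Bags: B1 = {2, 3, 6, 9, 10}  B2 = {2, 3, 5, 9, 10}  B3 = {2, 3, 6, 7, 9}  B4 = {3, 5, 8, 9, 10}  B5 = {1, 2, 3, 6, 9}  B6 = {1, 3, 4, 6, 9}
Tree: B1–B2, B1–B3, B2–B4, B1–B5, B5–B6
Every bag has size at most 5, so the width is 5 − 1 = 4 and tw(G) ≤ 4. Conversely, {3, 5, 8, 9, 10} is a clique of size 5, and the vertices of any clique must share a bag in every tree decomposition; so some bag has ≥ 5 vertices and tw(G) ≥ 4. Combining the bounds, tw(G) = 4.

4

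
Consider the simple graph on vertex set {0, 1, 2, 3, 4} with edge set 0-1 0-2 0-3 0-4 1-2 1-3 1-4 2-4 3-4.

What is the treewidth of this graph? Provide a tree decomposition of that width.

Every bag has size at most 4, so the width is 4 − 1 = 3 and tw(G) ≤ 3. For the lower bound, the 4 vertices {0, 1, 2, 4} are pairwise adjacent, and any tree decomposition puts a clique entirely inside one bag — forcing width ≥ 3. Hence tw(G) = 3 exactly.

Treewidth 3.
One such decomposition:
Bags: B1 = {0, 1, 2, 4}  B2 = {0, 1, 3, 4}
Tree: B1–B2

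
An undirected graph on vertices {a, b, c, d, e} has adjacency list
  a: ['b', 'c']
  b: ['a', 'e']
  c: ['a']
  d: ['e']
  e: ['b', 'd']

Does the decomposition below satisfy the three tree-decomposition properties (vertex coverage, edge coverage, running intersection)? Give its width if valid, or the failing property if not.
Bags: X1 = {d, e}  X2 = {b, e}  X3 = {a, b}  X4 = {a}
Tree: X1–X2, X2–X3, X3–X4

No — vertex c appears in no bag.

A tree decomposition must satisfy three properties: every vertex lies in some bag; for every edge, both endpoints lie together in some bag; and for every vertex, the bags containing it form a connected subtree. Here vertex c appears in no bag, so the decomposition is invalid.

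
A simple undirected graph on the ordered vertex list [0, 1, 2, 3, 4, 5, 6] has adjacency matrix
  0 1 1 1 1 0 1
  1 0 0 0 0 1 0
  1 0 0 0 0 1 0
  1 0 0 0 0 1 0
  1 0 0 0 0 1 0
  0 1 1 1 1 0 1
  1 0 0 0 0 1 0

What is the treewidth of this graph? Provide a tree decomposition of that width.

Treewidth 2.
One such decomposition:
Bags: B1 = {0, 2, 5}  B2 = {0, 4, 5}  B3 = {0, 3, 5}  B4 = {0, 1, 5}  B5 = {0, 5, 6}
Tree: B1–B2, B2–B3, B3–B4, B4–B5

The largest bag has 3 vertices, giving width 2; this decomposition certifies tw(G) ≤ 2. The edges 5–2–0–4–5 form a cycle, so G is not a tree and its treewidth is at least 2. Therefore the treewidth is 2.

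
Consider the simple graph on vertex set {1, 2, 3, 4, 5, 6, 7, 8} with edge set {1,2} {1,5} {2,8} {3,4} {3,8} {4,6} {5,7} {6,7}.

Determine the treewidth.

2

A width-2 tree decomposition is:
Bags: B1 = {3, 4, 6}  B2 = {3, 6, 8}  B3 = {2, 6, 8}  B4 = {1, 2, 6}  B5 = {1, 5, 6}  B6 = {5, 6, 7}
Tree: B1–B2, B2–B3, B3–B4, B4–B5, B5–B6
The largest bag has 3 vertices, giving width 2; this decomposition certifies tw(G) ≤ 2. For the lower bound, G contains the cycle 6–4–3–8–2–1–5–7–6, so G is not a forest; only forests have treewidth ≤ 1, hence tw(G) ≥ 2. Combining the bounds, tw(G) = 2.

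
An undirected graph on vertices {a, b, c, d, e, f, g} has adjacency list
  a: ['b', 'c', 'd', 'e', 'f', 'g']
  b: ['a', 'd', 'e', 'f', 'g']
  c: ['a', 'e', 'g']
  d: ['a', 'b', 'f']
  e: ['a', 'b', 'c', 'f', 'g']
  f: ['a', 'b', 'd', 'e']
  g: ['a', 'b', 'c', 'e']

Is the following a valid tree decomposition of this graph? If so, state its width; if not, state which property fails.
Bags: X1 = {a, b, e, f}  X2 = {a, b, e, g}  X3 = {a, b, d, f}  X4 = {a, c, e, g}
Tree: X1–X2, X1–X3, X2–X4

Vertex coverage: the bags together contain {a, b, c, d, e, f, g}, the full vertex set. Edge coverage: each edge of G has both endpoints in at least one bag. Running intersection: for every vertex, the bags containing it form a connected subtree. All three properties hold, so this is a valid tree decomposition of width max|bag| − 1 = 3, and hence tw(G) ≤ 3.

Yes; width 3.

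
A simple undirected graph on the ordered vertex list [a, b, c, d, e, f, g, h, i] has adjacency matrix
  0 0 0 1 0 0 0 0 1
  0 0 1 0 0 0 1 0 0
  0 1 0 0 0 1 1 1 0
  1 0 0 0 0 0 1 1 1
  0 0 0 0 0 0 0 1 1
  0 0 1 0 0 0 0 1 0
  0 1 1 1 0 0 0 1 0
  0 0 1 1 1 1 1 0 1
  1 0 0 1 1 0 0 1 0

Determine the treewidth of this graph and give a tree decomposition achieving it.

Every bag has size at most 3, so the width is 3 − 1 = 2 and tw(G) ≤ 2. For the lower bound, the 3 vertices {d, g, h} are pairwise adjacent, and any tree decomposition puts a clique entirely inside one bag — forcing width ≥ 2. The upper and lower bounds meet at 2, so that is the treewidth.

Treewidth 2.
Bags: B1 = {e, h, i}  B2 = {d, h, i}  B3 = {d, g, h}  B4 = {a, d, i}  B5 = {c, g, h}  B6 = {b, c, g}  B7 = {c, f, h}
Tree: B1–B2, B2–B3, B2–B4, B3–B5, B5–B6, B5–B7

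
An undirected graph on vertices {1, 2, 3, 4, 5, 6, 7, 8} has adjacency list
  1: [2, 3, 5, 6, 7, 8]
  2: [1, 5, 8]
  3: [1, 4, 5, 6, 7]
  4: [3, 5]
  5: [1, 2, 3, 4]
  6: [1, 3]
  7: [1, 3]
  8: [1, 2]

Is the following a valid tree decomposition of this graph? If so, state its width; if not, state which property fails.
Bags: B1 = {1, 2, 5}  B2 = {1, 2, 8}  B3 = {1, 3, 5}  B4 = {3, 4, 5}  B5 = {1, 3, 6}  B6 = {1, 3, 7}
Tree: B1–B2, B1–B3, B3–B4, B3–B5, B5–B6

Yes; width 2.

Every vertex of G appears in some bag (union = {1, 2, 3, 4, 5, 6, 7, 8}); every edge is covered by a bag; and for each vertex v the set of bags containing v is connected in the bag tree. The decomposition is therefore valid. The largest bag has 3 vertices, so the width is 2.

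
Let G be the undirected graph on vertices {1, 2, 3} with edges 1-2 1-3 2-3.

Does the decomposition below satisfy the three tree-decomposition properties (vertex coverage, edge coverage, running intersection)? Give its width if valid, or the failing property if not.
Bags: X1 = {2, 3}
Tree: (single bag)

No — vertex 1 appears in no bag.

A tree decomposition must satisfy three properties: every vertex lies in some bag; for every edge, both endpoints lie together in some bag; and for every vertex, the bags containing it form a connected subtree. Here vertex 1 appears in no bag, so the decomposition is invalid.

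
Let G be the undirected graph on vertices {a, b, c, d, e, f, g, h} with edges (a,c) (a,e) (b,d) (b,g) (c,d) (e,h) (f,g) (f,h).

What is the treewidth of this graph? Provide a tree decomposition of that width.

Treewidth 2.
Bags: B1 = {a, c, d}  B2 = {a, d, e}  B3 = {d, e, h}  B4 = {d, f, h}  B5 = {d, f, g}  B6 = {b, d, g}
Tree: B1–B2, B2–B3, B3–B4, B4–B5, B5–B6

Every bag has size at most 3, so the width is 3 − 1 = 2 and tw(G) ≤ 2. Since d–c–a–e–h–f–g–b–d is a cycle in G, G is not acyclic. Forests are exactly the graphs of treewidth ≤ 1, so tw(G) ≥ 2. Therefore the treewidth is 2.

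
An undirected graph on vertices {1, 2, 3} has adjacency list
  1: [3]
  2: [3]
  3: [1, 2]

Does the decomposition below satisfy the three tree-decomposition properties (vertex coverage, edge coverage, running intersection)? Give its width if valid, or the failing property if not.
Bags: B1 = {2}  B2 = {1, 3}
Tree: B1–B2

No — edge (3,2) lies in no bag.

A tree decomposition must satisfy three properties: every vertex lies in some bag; for every edge, both endpoints lie together in some bag; and for every vertex, the bags containing it form a connected subtree. Here edge (3,2) lies in no bag, so the decomposition is invalid.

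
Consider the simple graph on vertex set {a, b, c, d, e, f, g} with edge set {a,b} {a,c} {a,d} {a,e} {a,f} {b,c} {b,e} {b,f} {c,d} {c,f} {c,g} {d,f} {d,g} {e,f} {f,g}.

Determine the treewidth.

3

A width-3 tree decomposition is:
Bags: B1 = {a, c, d, f}  B2 = {a, b, c, f}  B3 = {c, d, f, g}  B4 = {a, b, e, f}
Tree: B1–B2, B1–B3, B2–B4
Every bag has size at most 4, so the width is 4 − 1 = 3 and tw(G) ≤ 3. Conversely, {a, b, e, f} is a clique of size 4, and the vertices of any clique must share a bag in every tree decomposition; so some bag has ≥ 4 vertices and tw(G) ≥ 3. Combining the bounds, tw(G) = 3.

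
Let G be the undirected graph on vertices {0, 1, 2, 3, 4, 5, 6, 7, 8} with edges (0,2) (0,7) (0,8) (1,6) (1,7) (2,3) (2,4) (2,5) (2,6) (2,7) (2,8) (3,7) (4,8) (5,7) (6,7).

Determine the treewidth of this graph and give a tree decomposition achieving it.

Treewidth 2.
Bags: B1 = {0, 2, 8}  B2 = {0, 2, 7}  B3 = {2, 6, 7}  B4 = {2, 5, 7}  B5 = {1, 6, 7}  B6 = {2, 4, 8}  B7 = {2, 3, 7}
Tree: B1–B2, B2–B3, B3–B4, B3–B5, B1–B6, B3–B7

Every bag has size at most 3, so the width is 3 − 1 = 2 and tw(G) ≤ 2. For the lower bound, the 3 vertices {1, 6, 7} are pairwise adjacent, and any tree decomposition puts a clique entirely inside one bag — forcing width ≥ 2. Therefore the treewidth is 2.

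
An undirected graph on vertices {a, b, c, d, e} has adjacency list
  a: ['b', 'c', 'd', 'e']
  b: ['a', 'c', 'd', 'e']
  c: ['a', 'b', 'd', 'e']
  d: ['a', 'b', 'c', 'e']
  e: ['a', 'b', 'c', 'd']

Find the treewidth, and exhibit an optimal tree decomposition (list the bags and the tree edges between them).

Treewidth 4.
One optimal decomposition is:
Bags: B1 = {a, b, c, d, e}
Tree: (single bag)

A single bag containing all 5 vertices is trivially a valid decomposition of width 4. On the other hand G contains the 5-clique {a, b, c, d, e}. A clique must lie in a single bag of any decomposition, so no decomposition can have width below 4. Hence tw(G) = 4 exactly.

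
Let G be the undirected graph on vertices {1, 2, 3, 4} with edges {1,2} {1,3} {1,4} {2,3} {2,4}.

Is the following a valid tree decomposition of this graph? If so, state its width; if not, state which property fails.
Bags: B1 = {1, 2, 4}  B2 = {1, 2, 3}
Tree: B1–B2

Yes; width 2.

Vertex coverage: the bags together contain {1, 2, 3, 4}, the full vertex set. Edge coverage: each edge of G has both endpoints in at least one bag. Running intersection: for every vertex, the bags containing it form a connected subtree. All three properties hold, so this is a valid tree decomposition of width max|bag| − 1 = 2, and hence tw(G) ≤ 2.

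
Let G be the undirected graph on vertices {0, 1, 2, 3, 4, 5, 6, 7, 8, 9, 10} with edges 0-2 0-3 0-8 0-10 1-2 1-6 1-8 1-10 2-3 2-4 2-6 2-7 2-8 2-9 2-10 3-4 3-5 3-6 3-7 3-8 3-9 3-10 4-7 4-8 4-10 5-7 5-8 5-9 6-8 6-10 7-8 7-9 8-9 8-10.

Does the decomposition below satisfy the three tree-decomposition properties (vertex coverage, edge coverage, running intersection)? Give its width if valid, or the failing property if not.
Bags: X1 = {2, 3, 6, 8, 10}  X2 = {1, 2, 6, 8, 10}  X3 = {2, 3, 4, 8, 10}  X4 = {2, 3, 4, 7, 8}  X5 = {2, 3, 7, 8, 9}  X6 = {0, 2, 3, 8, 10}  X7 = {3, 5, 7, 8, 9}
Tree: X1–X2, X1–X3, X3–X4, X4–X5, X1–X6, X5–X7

Every vertex of G appears in some bag (union = {0, 1, 2, 3, 4, 5, 6, 7, 8, 9, 10}); every edge is covered by a bag; and for each vertex v the set of bags containing v is connected in the bag tree. The decomposition is therefore valid. The largest bag has 5 vertices, so the width is 4.

Yes; width 4.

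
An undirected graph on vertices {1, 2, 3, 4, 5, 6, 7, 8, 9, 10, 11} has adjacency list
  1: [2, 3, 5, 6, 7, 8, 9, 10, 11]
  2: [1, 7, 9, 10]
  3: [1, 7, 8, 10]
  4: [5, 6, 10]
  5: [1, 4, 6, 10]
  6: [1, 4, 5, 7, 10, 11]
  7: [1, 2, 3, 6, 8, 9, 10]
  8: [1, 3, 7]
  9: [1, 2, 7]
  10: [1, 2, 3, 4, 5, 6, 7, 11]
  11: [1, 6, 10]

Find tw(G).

A width-3 tree decomposition is:
Bags: B1 = {1, 6, 7, 10}  B2 = {1, 2, 7, 10}  B3 = {1, 6, 10, 11}  B4 = {1, 2, 7, 9}  B5 = {1, 5, 6, 10}  B6 = {4, 5, 6, 10}  B7 = {1, 3, 7, 10}  B8 = {1, 3, 7, 8}
Tree: B1–B2, B1–B3, B2–B4, B1–B5, B5–B6, B2–B7, B7–B8
Each bag holds 4 vertices, so the decomposition has width 3, which upper-bounds the treewidth. Conversely, {1, 6, 10, 11} is a clique of size 4, and the vertices of any clique must share a bag in every tree decomposition; so some bag has ≥ 4 vertices and tw(G) ≥ 3. Therefore the treewidth is 3.

3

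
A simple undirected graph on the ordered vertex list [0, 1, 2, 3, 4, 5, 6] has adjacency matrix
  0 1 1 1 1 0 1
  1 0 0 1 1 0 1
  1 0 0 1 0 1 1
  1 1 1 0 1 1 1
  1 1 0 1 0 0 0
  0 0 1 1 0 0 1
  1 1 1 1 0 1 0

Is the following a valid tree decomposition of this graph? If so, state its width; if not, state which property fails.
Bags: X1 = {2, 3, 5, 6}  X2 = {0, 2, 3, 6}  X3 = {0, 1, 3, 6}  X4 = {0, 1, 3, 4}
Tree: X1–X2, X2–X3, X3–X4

Yes; width 3.

Checking the three conditions: (i) the bags cover all of {0, 1, 2, 3, 4, 5, 6}; (ii) for each edge, some bag contains both endpoints; (iii) the bags containing any fixed vertex form a subtree. All hold, so the decomposition is valid with width 4 − 1 = 3.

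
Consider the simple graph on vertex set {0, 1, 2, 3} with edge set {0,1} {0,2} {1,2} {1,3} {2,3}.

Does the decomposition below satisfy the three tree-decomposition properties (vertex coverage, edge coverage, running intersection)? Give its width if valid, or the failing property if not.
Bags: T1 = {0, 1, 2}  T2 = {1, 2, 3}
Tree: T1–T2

Yes; width 2.

Checking the three conditions: (i) the bags cover all of {0, 1, 2, 3}; (ii) for each edge, some bag contains both endpoints; (iii) the bags containing any fixed vertex form a subtree. All hold, so the decomposition is valid with width 3 − 1 = 2.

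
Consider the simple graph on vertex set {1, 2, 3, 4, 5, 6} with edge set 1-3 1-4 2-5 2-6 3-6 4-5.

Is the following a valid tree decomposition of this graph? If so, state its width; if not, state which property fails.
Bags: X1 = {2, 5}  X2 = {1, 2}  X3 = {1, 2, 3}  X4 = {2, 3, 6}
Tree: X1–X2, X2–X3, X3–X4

A tree decomposition must satisfy three properties: every vertex lies in some bag; for every edge, both endpoints lie together in some bag; and for every vertex, the bags containing it form a connected subtree. Here vertex 4 appears in no bag, so the decomposition is invalid.

No — vertex 4 appears in no bag.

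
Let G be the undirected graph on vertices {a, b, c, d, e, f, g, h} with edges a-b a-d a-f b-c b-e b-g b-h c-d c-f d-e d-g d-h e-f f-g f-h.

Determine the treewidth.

A width-3 tree decomposition is:
Bags: B1 = {b, c, d, f}  B2 = {a, b, d, f}  B3 = {b, d, f, h}  B4 = {b, d, e, f}  B5 = {b, d, f, g}
Tree: B1–B2, B2–B3, B3–B4, B4–B5
The largest bag has 4 vertices, giving width 3; this decomposition certifies tw(G) ≤ 3. For the lower bound: the 4 vertex sets {c,f}, {a,d}, {b}, {h} are disjoint, each induces a connected subgraph, and every pair is joined by at least one edge of G. Contracting each set to a single vertex therefore yields K_{4} as a minor, and since treewidth is minor-monotone, tw(G) ≥ tw(K_{4}) = 3. Combining the bounds, tw(G) = 3.

3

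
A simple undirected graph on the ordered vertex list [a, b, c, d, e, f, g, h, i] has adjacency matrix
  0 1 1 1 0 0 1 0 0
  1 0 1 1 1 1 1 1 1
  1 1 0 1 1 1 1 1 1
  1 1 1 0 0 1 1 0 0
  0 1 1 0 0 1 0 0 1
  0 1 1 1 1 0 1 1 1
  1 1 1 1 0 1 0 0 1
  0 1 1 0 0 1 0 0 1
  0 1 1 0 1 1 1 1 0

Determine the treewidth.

A width-4 tree decomposition is:
Bags: B1 = {b, c, d, f, g}  B2 = {a, b, c, d, g}  B3 = {b, c, f, g, i}  B4 = {b, c, f, h, i}  B5 = {b, c, e, f, i}
Tree: B1–B2, B1–B3, B3–B4, B4–B5
Every bag has size at most 5, so the width is 5 − 1 = 4 and tw(G) ≤ 4. For the lower bound, the 5 vertices {a, b, c, d, g} are pairwise adjacent, and any tree decomposition puts a clique entirely inside one bag — forcing width ≥ 4. Hence tw(G) = 4 exactly.

4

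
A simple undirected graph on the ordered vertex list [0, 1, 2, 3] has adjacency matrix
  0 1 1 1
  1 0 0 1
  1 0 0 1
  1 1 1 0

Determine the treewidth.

A width-2 tree decomposition is:
Bags: B1 = {0, 2, 3}  B2 = {0, 1, 3}
Tree: B1–B2
The largest bag has 3 vertices, giving width 2; this decomposition certifies tw(G) ≤ 2. Conversely, {0, 1, 3} is a clique of size 3, and the vertices of any clique must share a bag in every tree decomposition; so some bag has ≥ 3 vertices and tw(G) ≥ 2. Therefore the treewidth is 2.

2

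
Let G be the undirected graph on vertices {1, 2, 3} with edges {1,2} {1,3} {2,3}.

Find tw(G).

A width-2 tree decomposition is:
Bags: B1 = {1, 2, 3}
Tree: (single bag)
With just one bag of size 3, the width is 3 − 1 = 2, so tw(G) ≤ 2. On the other hand G contains the 3-clique {1, 2, 3}. A clique must lie in a single bag of any decomposition, so no decomposition can have width below 2. The upper and lower bounds meet at 2, so that is the treewidth.

2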